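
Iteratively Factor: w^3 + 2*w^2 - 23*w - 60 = (w - 5)*(w^2 + 7*w + 12) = (w - 5)*(w + 4)*(w + 3)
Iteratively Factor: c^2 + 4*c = (c)*(c + 4)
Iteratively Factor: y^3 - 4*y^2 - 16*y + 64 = (y - 4)*(y^2 - 16) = (y - 4)*(y + 4)*(y - 4)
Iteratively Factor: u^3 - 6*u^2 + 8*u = (u)*(u^2 - 6*u + 8) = u*(u - 2)*(u - 4)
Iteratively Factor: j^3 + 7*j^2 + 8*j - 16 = (j + 4)*(j^2 + 3*j - 4) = (j - 1)*(j + 4)*(j + 4)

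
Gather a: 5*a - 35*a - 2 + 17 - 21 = -30*a - 6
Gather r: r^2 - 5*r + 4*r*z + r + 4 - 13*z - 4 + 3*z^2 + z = r^2 + r*(4*z - 4) + 3*z^2 - 12*z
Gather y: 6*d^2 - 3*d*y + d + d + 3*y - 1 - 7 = 6*d^2 + 2*d + y*(3 - 3*d) - 8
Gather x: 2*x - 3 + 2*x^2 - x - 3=2*x^2 + x - 6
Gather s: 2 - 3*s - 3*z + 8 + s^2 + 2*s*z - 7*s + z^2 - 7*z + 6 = s^2 + s*(2*z - 10) + z^2 - 10*z + 16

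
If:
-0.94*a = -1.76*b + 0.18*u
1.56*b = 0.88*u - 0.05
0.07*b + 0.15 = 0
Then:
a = -3.30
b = -2.14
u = -3.74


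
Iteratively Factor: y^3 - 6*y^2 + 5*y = (y - 1)*(y^2 - 5*y) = y*(y - 1)*(y - 5)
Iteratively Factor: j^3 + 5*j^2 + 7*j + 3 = (j + 1)*(j^2 + 4*j + 3) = (j + 1)*(j + 3)*(j + 1)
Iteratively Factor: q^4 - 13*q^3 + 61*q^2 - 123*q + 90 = (q - 3)*(q^3 - 10*q^2 + 31*q - 30) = (q - 3)^2*(q^2 - 7*q + 10) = (q - 3)^2*(q - 2)*(q - 5)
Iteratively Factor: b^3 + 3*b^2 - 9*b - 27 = (b + 3)*(b^2 - 9) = (b + 3)^2*(b - 3)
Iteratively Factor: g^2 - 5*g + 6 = (g - 2)*(g - 3)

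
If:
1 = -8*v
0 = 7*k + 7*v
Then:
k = 1/8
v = -1/8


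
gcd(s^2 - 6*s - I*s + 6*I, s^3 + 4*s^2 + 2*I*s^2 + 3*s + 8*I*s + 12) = s - I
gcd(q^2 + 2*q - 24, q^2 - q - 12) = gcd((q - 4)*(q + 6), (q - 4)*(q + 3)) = q - 4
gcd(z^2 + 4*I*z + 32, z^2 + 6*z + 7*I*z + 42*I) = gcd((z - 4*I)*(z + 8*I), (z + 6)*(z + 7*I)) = 1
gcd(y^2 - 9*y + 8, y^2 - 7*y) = 1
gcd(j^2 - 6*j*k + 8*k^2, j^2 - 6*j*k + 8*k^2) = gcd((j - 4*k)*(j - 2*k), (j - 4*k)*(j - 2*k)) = j^2 - 6*j*k + 8*k^2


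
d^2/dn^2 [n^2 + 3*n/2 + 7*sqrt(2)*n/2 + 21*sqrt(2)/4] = 2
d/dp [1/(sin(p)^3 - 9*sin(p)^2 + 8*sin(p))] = (-3*cos(p) + 18/tan(p) - 8*cos(p)/sin(p)^2)/((sin(p) - 8)^2*(sin(p) - 1)^2)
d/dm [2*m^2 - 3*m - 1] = 4*m - 3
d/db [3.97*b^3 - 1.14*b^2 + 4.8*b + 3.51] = 11.91*b^2 - 2.28*b + 4.8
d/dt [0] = 0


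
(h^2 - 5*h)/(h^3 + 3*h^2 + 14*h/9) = 9*(h - 5)/(9*h^2 + 27*h + 14)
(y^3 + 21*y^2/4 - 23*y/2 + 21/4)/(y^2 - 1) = (4*y^2 + 25*y - 21)/(4*(y + 1))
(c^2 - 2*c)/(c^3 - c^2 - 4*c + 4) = c/(c^2 + c - 2)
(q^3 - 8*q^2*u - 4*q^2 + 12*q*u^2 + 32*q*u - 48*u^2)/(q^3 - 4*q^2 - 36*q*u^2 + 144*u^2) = (q - 2*u)/(q + 6*u)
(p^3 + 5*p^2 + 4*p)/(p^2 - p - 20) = p*(p + 1)/(p - 5)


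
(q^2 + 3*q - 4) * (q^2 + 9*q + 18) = q^4 + 12*q^3 + 41*q^2 + 18*q - 72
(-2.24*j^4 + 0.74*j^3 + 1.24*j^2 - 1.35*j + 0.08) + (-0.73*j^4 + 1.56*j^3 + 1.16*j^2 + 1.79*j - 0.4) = -2.97*j^4 + 2.3*j^3 + 2.4*j^2 + 0.44*j - 0.32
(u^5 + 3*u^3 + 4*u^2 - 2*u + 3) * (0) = 0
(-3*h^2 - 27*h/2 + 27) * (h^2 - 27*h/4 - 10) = -3*h^4 + 27*h^3/4 + 1185*h^2/8 - 189*h/4 - 270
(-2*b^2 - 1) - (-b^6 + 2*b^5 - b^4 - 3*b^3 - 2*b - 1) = b^6 - 2*b^5 + b^4 + 3*b^3 - 2*b^2 + 2*b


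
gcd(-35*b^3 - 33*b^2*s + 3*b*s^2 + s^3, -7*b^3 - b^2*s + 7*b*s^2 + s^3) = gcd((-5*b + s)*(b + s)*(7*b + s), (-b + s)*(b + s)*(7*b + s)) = 7*b^2 + 8*b*s + s^2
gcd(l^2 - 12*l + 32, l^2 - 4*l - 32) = l - 8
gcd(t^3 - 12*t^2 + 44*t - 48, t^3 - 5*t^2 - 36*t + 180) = t - 6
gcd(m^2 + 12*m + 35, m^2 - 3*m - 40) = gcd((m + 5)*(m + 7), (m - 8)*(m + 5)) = m + 5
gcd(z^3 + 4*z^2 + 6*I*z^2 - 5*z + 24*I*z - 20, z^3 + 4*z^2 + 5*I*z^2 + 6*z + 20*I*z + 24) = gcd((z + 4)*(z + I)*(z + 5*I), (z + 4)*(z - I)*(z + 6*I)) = z + 4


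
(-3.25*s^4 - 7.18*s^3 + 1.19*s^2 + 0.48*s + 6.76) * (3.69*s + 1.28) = -11.9925*s^5 - 30.6542*s^4 - 4.7993*s^3 + 3.2944*s^2 + 25.5588*s + 8.6528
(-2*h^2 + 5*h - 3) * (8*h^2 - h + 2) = -16*h^4 + 42*h^3 - 33*h^2 + 13*h - 6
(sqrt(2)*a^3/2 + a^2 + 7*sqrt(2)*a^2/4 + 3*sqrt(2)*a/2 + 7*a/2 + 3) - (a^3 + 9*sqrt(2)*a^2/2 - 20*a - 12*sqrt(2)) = -a^3 + sqrt(2)*a^3/2 - 11*sqrt(2)*a^2/4 + a^2 + 3*sqrt(2)*a/2 + 47*a/2 + 3 + 12*sqrt(2)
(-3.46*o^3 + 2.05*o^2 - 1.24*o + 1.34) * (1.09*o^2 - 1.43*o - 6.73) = -3.7714*o^5 + 7.1823*o^4 + 19.0027*o^3 - 10.5627*o^2 + 6.429*o - 9.0182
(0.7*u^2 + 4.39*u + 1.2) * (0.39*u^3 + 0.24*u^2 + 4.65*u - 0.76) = 0.273*u^5 + 1.8801*u^4 + 4.7766*u^3 + 20.1695*u^2 + 2.2436*u - 0.912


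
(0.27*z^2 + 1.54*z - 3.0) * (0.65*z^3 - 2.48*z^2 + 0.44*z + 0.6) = 0.1755*z^5 + 0.3314*z^4 - 5.6504*z^3 + 8.2796*z^2 - 0.396*z - 1.8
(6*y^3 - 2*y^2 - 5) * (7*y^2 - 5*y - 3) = 42*y^5 - 44*y^4 - 8*y^3 - 29*y^2 + 25*y + 15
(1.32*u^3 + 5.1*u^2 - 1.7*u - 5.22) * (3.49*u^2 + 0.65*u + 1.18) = 4.6068*u^5 + 18.657*u^4 - 1.0604*u^3 - 13.3048*u^2 - 5.399*u - 6.1596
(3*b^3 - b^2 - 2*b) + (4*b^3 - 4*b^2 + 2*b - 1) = 7*b^3 - 5*b^2 - 1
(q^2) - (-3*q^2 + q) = 4*q^2 - q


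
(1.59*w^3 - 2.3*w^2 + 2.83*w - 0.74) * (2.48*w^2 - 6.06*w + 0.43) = 3.9432*w^5 - 15.3394*w^4 + 21.6401*w^3 - 19.974*w^2 + 5.7013*w - 0.3182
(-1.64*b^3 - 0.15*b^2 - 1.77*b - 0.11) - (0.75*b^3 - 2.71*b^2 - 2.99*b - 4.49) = -2.39*b^3 + 2.56*b^2 + 1.22*b + 4.38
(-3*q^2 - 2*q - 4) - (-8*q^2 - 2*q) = 5*q^2 - 4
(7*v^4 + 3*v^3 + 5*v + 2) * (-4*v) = -28*v^5 - 12*v^4 - 20*v^2 - 8*v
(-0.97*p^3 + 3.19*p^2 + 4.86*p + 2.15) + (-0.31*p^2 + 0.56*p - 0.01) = -0.97*p^3 + 2.88*p^2 + 5.42*p + 2.14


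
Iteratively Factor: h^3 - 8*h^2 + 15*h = (h)*(h^2 - 8*h + 15) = h*(h - 3)*(h - 5)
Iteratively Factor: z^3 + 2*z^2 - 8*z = (z + 4)*(z^2 - 2*z) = z*(z + 4)*(z - 2)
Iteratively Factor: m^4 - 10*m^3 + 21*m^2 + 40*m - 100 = (m - 2)*(m^3 - 8*m^2 + 5*m + 50) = (m - 5)*(m - 2)*(m^2 - 3*m - 10) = (m - 5)^2*(m - 2)*(m + 2)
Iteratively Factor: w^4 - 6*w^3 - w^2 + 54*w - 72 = (w - 3)*(w^3 - 3*w^2 - 10*w + 24) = (w - 3)*(w - 2)*(w^2 - w - 12) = (w - 4)*(w - 3)*(w - 2)*(w + 3)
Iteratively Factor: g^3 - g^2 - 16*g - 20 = (g - 5)*(g^2 + 4*g + 4) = (g - 5)*(g + 2)*(g + 2)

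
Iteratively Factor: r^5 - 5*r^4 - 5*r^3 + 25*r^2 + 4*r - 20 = (r - 5)*(r^4 - 5*r^2 + 4) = (r - 5)*(r - 1)*(r^3 + r^2 - 4*r - 4) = (r - 5)*(r - 1)*(r + 1)*(r^2 - 4) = (r - 5)*(r - 2)*(r - 1)*(r + 1)*(r + 2)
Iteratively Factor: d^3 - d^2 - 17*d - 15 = (d - 5)*(d^2 + 4*d + 3) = (d - 5)*(d + 3)*(d + 1)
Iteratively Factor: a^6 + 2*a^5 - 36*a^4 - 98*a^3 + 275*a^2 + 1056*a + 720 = (a + 1)*(a^5 + a^4 - 37*a^3 - 61*a^2 + 336*a + 720) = (a - 5)*(a + 1)*(a^4 + 6*a^3 - 7*a^2 - 96*a - 144) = (a - 5)*(a + 1)*(a + 3)*(a^3 + 3*a^2 - 16*a - 48) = (a - 5)*(a + 1)*(a + 3)^2*(a^2 - 16) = (a - 5)*(a + 1)*(a + 3)^2*(a + 4)*(a - 4)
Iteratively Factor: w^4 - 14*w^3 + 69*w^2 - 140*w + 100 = (w - 2)*(w^3 - 12*w^2 + 45*w - 50) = (w - 2)^2*(w^2 - 10*w + 25) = (w - 5)*(w - 2)^2*(w - 5)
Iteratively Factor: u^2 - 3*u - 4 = (u + 1)*(u - 4)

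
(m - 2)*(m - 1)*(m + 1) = m^3 - 2*m^2 - m + 2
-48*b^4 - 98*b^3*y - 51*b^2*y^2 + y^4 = (-8*b + y)*(b + y)^2*(6*b + y)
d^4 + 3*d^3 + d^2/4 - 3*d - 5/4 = (d - 1)*(d + 1/2)*(d + 1)*(d + 5/2)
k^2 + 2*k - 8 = (k - 2)*(k + 4)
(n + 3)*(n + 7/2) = n^2 + 13*n/2 + 21/2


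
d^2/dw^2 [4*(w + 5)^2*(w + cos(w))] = 8*w - 4*(w + 5)^2*cos(w) - 16*(w + 5)*(sin(w) - 1) + 8*cos(w)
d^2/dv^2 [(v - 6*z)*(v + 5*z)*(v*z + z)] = 2*z*(3*v - z + 1)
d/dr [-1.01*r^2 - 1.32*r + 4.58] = -2.02*r - 1.32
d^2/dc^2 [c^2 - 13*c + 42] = 2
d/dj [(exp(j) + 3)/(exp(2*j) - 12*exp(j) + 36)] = (-exp(j) - 12)*exp(j)/(exp(3*j) - 18*exp(2*j) + 108*exp(j) - 216)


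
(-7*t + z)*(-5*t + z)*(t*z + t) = 35*t^3*z + 35*t^3 - 12*t^2*z^2 - 12*t^2*z + t*z^3 + t*z^2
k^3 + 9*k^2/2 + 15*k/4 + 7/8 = (k + 1/2)^2*(k + 7/2)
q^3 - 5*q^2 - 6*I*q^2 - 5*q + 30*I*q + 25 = (q - 5)*(q - 5*I)*(q - I)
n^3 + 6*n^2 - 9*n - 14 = (n - 2)*(n + 1)*(n + 7)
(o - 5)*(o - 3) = o^2 - 8*o + 15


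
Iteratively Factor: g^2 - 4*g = (g)*(g - 4)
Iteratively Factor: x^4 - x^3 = (x)*(x^3 - x^2) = x^2*(x^2 - x) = x^2*(x - 1)*(x)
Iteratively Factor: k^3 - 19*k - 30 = (k + 2)*(k^2 - 2*k - 15) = (k + 2)*(k + 3)*(k - 5)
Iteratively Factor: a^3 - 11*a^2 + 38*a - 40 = (a - 5)*(a^2 - 6*a + 8) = (a - 5)*(a - 2)*(a - 4)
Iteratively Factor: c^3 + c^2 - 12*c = (c)*(c^2 + c - 12) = c*(c + 4)*(c - 3)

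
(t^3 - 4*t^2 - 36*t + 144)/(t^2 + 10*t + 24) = (t^2 - 10*t + 24)/(t + 4)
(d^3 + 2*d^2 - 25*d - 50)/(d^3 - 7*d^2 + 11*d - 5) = (d^2 + 7*d + 10)/(d^2 - 2*d + 1)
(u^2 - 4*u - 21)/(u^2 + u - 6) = (u - 7)/(u - 2)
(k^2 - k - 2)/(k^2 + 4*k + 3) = (k - 2)/(k + 3)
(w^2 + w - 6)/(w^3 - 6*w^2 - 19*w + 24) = (w - 2)/(w^2 - 9*w + 8)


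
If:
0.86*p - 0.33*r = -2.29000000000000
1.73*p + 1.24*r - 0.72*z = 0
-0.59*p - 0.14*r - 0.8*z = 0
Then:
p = -1.63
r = 2.70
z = 0.73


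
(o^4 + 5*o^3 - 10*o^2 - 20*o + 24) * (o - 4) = o^5 + o^4 - 30*o^3 + 20*o^2 + 104*o - 96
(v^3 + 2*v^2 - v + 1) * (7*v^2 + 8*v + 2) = 7*v^5 + 22*v^4 + 11*v^3 + 3*v^2 + 6*v + 2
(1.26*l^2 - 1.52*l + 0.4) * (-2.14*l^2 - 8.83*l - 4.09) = -2.6964*l^4 - 7.873*l^3 + 7.4122*l^2 + 2.6848*l - 1.636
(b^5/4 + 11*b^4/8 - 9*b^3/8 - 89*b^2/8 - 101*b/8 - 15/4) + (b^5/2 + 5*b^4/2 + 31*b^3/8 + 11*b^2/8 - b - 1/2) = 3*b^5/4 + 31*b^4/8 + 11*b^3/4 - 39*b^2/4 - 109*b/8 - 17/4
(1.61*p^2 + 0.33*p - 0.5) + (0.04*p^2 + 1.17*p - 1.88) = 1.65*p^2 + 1.5*p - 2.38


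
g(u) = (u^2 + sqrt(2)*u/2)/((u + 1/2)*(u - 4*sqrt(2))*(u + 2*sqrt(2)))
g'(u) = (2*u + sqrt(2)/2)/((u + 1/2)*(u - 4*sqrt(2))*(u + 2*sqrt(2))) - (u^2 + sqrt(2)*u/2)/((u + 1/2)*(u - 4*sqrt(2))*(u + 2*sqrt(2))^2) - (u^2 + sqrt(2)*u/2)/((u + 1/2)*(u - 4*sqrt(2))^2*(u + 2*sqrt(2))) - (u^2 + sqrt(2)*u/2)/((u + 1/2)^2*(u - 4*sqrt(2))*(u + 2*sqrt(2)))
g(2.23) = -0.14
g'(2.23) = -0.07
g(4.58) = -0.60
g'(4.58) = -0.60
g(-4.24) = -0.29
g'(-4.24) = -0.16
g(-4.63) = -0.24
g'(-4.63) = -0.10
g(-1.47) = 0.12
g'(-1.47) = -0.19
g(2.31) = -0.14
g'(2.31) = -0.07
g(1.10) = -0.07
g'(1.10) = -0.06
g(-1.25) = 0.08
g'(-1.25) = -0.15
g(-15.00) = -0.06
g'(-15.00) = 0.00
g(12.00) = 0.13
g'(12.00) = -0.02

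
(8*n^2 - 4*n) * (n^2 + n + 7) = 8*n^4 + 4*n^3 + 52*n^2 - 28*n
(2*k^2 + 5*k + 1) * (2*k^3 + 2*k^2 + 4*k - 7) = 4*k^5 + 14*k^4 + 20*k^3 + 8*k^2 - 31*k - 7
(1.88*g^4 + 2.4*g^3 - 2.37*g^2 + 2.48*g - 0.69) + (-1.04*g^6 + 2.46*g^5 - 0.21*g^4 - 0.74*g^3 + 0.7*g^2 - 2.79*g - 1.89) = -1.04*g^6 + 2.46*g^5 + 1.67*g^4 + 1.66*g^3 - 1.67*g^2 - 0.31*g - 2.58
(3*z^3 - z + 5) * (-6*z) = -18*z^4 + 6*z^2 - 30*z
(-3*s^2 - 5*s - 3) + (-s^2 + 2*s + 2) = -4*s^2 - 3*s - 1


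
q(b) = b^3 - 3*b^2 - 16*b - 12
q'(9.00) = 173.00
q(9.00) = 330.00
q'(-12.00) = 488.00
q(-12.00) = -1980.00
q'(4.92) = 27.10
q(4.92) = -44.24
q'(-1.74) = 3.52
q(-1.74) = 1.49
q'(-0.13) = -15.17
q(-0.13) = -9.97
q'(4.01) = 8.18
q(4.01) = -59.92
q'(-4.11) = 59.34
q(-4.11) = -66.34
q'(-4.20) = 62.12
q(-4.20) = -71.81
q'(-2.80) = 24.32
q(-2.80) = -12.67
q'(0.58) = -18.47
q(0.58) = -22.09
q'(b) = 3*b^2 - 6*b - 16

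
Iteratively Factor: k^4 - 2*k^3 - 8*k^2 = (k)*(k^3 - 2*k^2 - 8*k) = k*(k + 2)*(k^2 - 4*k) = k*(k - 4)*(k + 2)*(k)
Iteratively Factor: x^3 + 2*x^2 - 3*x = (x)*(x^2 + 2*x - 3) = x*(x + 3)*(x - 1)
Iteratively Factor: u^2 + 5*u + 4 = (u + 4)*(u + 1)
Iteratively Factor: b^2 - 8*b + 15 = (b - 3)*(b - 5)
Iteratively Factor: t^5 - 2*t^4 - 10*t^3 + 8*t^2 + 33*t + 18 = (t + 1)*(t^4 - 3*t^3 - 7*t^2 + 15*t + 18) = (t - 3)*(t + 1)*(t^3 - 7*t - 6) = (t - 3)^2*(t + 1)*(t^2 + 3*t + 2) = (t - 3)^2*(t + 1)^2*(t + 2)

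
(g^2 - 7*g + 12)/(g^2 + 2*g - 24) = (g - 3)/(g + 6)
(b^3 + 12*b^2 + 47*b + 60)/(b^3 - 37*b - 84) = (b + 5)/(b - 7)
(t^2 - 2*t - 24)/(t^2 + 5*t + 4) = (t - 6)/(t + 1)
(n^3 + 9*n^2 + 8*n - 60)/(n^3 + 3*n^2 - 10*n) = (n + 6)/n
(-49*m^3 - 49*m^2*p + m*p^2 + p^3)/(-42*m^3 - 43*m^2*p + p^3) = (7*m + p)/(6*m + p)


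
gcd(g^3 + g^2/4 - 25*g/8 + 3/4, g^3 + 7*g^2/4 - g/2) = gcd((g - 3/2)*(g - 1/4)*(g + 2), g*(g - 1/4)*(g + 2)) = g^2 + 7*g/4 - 1/2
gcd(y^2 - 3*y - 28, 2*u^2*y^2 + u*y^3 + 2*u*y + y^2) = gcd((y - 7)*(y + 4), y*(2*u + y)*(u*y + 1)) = 1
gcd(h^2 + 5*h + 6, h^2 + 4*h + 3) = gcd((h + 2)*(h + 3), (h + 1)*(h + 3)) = h + 3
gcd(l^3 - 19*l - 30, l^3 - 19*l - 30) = l^3 - 19*l - 30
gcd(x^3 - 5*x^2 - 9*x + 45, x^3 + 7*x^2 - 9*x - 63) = x^2 - 9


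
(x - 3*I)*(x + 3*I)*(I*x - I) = I*x^3 - I*x^2 + 9*I*x - 9*I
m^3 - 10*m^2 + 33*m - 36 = (m - 4)*(m - 3)^2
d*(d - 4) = d^2 - 4*d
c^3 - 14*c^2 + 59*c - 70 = (c - 7)*(c - 5)*(c - 2)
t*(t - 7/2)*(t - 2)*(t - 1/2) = t^4 - 6*t^3 + 39*t^2/4 - 7*t/2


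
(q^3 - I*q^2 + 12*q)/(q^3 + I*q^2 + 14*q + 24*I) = q/(q + 2*I)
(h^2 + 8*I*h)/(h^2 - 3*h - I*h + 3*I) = h*(h + 8*I)/(h^2 - 3*h - I*h + 3*I)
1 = 1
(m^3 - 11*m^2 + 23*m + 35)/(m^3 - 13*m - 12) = (m^2 - 12*m + 35)/(m^2 - m - 12)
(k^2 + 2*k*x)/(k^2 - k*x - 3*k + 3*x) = k*(k + 2*x)/(k^2 - k*x - 3*k + 3*x)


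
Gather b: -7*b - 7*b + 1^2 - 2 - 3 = -14*b - 4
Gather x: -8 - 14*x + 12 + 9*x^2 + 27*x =9*x^2 + 13*x + 4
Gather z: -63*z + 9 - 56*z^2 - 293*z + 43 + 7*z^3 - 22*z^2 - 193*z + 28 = 7*z^3 - 78*z^2 - 549*z + 80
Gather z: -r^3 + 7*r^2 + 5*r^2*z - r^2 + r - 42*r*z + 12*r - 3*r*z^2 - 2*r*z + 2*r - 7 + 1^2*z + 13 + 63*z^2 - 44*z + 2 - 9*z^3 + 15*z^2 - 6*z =-r^3 + 6*r^2 + 15*r - 9*z^3 + z^2*(78 - 3*r) + z*(5*r^2 - 44*r - 49) + 8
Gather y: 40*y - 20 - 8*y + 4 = 32*y - 16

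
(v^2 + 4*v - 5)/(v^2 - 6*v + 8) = (v^2 + 4*v - 5)/(v^2 - 6*v + 8)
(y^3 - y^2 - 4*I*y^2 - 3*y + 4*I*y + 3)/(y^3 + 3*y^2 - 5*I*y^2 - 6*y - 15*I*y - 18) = (y^2 - y*(1 + I) + I)/(y^2 + y*(3 - 2*I) - 6*I)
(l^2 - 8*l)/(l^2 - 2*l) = (l - 8)/(l - 2)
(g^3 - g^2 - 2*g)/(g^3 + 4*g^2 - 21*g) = (g^2 - g - 2)/(g^2 + 4*g - 21)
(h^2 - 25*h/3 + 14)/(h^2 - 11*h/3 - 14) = (3*h - 7)/(3*h + 7)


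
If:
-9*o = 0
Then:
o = 0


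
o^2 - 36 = (o - 6)*(o + 6)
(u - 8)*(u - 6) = u^2 - 14*u + 48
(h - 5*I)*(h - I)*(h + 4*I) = h^3 - 2*I*h^2 + 19*h - 20*I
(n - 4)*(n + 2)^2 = n^3 - 12*n - 16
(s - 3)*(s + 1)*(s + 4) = s^3 + 2*s^2 - 11*s - 12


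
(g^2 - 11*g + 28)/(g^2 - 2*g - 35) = (g - 4)/(g + 5)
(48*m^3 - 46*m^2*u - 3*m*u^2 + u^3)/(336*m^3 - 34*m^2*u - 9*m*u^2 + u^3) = (-m + u)/(-7*m + u)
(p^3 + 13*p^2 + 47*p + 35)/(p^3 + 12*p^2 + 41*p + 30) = (p + 7)/(p + 6)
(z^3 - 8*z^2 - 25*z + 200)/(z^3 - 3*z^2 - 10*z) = (z^2 - 3*z - 40)/(z*(z + 2))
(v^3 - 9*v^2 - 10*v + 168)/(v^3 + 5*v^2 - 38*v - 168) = (v - 7)/(v + 7)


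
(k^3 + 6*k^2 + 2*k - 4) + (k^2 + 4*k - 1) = k^3 + 7*k^2 + 6*k - 5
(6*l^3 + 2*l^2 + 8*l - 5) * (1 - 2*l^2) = -12*l^5 - 4*l^4 - 10*l^3 + 12*l^2 + 8*l - 5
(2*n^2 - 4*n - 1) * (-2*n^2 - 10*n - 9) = -4*n^4 - 12*n^3 + 24*n^2 + 46*n + 9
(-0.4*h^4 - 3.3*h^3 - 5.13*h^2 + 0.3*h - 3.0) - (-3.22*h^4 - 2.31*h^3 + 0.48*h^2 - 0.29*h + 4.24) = 2.82*h^4 - 0.99*h^3 - 5.61*h^2 + 0.59*h - 7.24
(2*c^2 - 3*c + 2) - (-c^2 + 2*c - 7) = 3*c^2 - 5*c + 9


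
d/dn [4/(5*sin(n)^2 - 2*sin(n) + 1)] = 8*(1 - 5*sin(n))*cos(n)/(5*sin(n)^2 - 2*sin(n) + 1)^2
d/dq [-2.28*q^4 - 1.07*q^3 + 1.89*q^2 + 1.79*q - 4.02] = -9.12*q^3 - 3.21*q^2 + 3.78*q + 1.79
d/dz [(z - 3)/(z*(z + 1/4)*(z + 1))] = 4*(-8*z^3 + 31*z^2 + 30*z + 3)/(z^2*(16*z^4 + 40*z^3 + 33*z^2 + 10*z + 1))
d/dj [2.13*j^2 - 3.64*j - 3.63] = 4.26*j - 3.64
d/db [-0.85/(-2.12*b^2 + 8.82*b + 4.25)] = (7.497 - 3.604*b)/(-2.12*b^2 + 8.82*b + 4.25)^2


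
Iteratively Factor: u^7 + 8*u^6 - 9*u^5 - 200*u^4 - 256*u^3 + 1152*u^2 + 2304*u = (u + 4)*(u^6 + 4*u^5 - 25*u^4 - 100*u^3 + 144*u^2 + 576*u) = (u - 4)*(u + 4)*(u^5 + 8*u^4 + 7*u^3 - 72*u^2 - 144*u) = (u - 4)*(u - 3)*(u + 4)*(u^4 + 11*u^3 + 40*u^2 + 48*u) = (u - 4)*(u - 3)*(u + 3)*(u + 4)*(u^3 + 8*u^2 + 16*u) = (u - 4)*(u - 3)*(u + 3)*(u + 4)^2*(u^2 + 4*u) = (u - 4)*(u - 3)*(u + 3)*(u + 4)^3*(u)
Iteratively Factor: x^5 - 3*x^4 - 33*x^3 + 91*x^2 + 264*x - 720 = (x - 3)*(x^4 - 33*x^2 - 8*x + 240) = (x - 3)*(x + 4)*(x^3 - 4*x^2 - 17*x + 60) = (x - 3)^2*(x + 4)*(x^2 - x - 20) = (x - 3)^2*(x + 4)^2*(x - 5)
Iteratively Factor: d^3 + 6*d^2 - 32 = (d + 4)*(d^2 + 2*d - 8) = (d + 4)^2*(d - 2)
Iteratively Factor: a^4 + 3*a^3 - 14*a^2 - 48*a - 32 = (a - 4)*(a^3 + 7*a^2 + 14*a + 8) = (a - 4)*(a + 4)*(a^2 + 3*a + 2) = (a - 4)*(a + 1)*(a + 4)*(a + 2)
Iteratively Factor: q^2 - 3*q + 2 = (q - 2)*(q - 1)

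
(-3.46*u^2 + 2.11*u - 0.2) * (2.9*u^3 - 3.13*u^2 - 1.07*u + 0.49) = -10.034*u^5 + 16.9488*u^4 - 3.4821*u^3 - 3.3271*u^2 + 1.2479*u - 0.098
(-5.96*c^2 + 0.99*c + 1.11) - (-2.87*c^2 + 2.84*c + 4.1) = -3.09*c^2 - 1.85*c - 2.99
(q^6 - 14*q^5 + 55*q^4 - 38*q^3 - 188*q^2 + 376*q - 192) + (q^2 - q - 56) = q^6 - 14*q^5 + 55*q^4 - 38*q^3 - 187*q^2 + 375*q - 248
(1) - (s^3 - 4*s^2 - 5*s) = -s^3 + 4*s^2 + 5*s + 1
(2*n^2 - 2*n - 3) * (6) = 12*n^2 - 12*n - 18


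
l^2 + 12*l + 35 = (l + 5)*(l + 7)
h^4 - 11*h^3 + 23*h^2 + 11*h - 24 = (h - 8)*(h - 3)*(h - 1)*(h + 1)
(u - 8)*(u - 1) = u^2 - 9*u + 8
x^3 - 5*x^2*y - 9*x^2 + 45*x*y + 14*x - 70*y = (x - 7)*(x - 2)*(x - 5*y)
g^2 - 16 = (g - 4)*(g + 4)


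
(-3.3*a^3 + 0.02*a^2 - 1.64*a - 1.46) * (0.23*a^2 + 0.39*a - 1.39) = -0.759*a^5 - 1.2824*a^4 + 4.2176*a^3 - 1.0032*a^2 + 1.7102*a + 2.0294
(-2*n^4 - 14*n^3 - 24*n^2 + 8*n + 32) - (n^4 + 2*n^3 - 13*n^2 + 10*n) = -3*n^4 - 16*n^3 - 11*n^2 - 2*n + 32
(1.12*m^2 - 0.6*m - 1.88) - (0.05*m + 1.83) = 1.12*m^2 - 0.65*m - 3.71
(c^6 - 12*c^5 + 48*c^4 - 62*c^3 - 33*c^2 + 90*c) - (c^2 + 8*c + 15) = c^6 - 12*c^5 + 48*c^4 - 62*c^3 - 34*c^2 + 82*c - 15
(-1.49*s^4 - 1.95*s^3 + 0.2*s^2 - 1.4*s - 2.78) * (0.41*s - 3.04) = -0.6109*s^5 + 3.7301*s^4 + 6.01*s^3 - 1.182*s^2 + 3.1162*s + 8.4512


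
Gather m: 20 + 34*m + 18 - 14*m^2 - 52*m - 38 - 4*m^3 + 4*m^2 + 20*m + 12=-4*m^3 - 10*m^2 + 2*m + 12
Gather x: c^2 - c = c^2 - c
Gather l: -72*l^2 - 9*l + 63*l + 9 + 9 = -72*l^2 + 54*l + 18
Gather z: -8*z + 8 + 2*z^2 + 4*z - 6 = 2*z^2 - 4*z + 2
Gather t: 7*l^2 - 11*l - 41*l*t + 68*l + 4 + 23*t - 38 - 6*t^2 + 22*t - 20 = 7*l^2 + 57*l - 6*t^2 + t*(45 - 41*l) - 54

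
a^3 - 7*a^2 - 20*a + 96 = (a - 8)*(a - 3)*(a + 4)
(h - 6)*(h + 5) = h^2 - h - 30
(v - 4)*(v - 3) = v^2 - 7*v + 12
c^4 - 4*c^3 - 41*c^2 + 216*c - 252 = (c - 6)*(c - 3)*(c - 2)*(c + 7)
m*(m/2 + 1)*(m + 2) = m^3/2 + 2*m^2 + 2*m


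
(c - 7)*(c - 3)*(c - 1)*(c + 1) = c^4 - 10*c^3 + 20*c^2 + 10*c - 21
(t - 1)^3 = t^3 - 3*t^2 + 3*t - 1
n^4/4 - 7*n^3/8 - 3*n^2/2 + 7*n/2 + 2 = (n/4 + 1/2)*(n - 4)*(n - 2)*(n + 1/2)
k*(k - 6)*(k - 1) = k^3 - 7*k^2 + 6*k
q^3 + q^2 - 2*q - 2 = (q + 1)*(q - sqrt(2))*(q + sqrt(2))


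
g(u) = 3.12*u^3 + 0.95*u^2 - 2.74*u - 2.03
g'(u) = 9.36*u^2 + 1.9*u - 2.74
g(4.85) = 362.97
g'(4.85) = 226.65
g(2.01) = 21.64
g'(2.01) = 38.89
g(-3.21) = -86.64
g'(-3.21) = 87.61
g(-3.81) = -150.36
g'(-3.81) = 125.89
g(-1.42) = -5.16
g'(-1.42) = 13.44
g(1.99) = 20.87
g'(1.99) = 38.11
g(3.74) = 164.23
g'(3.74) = 135.29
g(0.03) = -2.11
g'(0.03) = -2.67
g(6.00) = 689.65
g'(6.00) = 345.62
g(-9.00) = -2174.90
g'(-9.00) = 738.32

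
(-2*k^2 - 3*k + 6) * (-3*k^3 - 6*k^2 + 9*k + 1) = 6*k^5 + 21*k^4 - 18*k^3 - 65*k^2 + 51*k + 6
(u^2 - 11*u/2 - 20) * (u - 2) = u^3 - 15*u^2/2 - 9*u + 40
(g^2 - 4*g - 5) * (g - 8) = g^3 - 12*g^2 + 27*g + 40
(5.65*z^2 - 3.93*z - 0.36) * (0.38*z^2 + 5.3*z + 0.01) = 2.147*z^4 + 28.4516*z^3 - 20.9093*z^2 - 1.9473*z - 0.0036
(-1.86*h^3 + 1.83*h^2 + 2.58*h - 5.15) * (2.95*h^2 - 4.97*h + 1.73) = -5.487*h^5 + 14.6427*h^4 - 4.7019*h^3 - 24.8492*h^2 + 30.0589*h - 8.9095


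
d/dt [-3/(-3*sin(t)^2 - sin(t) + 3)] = -3*(6*sin(t) + 1)*cos(t)/(sin(t) - 3*cos(t)^2)^2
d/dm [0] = 0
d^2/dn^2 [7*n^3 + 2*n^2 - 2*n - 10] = 42*n + 4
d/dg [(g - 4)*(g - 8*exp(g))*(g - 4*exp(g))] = -12*g^2*exp(g) + 3*g^2 + 64*g*exp(2*g) + 24*g*exp(g) - 8*g - 224*exp(2*g) + 48*exp(g)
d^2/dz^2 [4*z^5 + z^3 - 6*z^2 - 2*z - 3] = 80*z^3 + 6*z - 12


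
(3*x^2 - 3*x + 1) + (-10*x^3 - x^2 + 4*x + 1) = -10*x^3 + 2*x^2 + x + 2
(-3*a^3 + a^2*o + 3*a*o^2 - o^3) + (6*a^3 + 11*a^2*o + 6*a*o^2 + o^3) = 3*a^3 + 12*a^2*o + 9*a*o^2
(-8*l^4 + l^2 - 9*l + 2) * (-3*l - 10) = 24*l^5 + 80*l^4 - 3*l^3 + 17*l^2 + 84*l - 20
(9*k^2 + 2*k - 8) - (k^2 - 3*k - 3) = 8*k^2 + 5*k - 5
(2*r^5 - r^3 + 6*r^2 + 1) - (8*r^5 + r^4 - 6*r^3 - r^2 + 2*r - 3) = -6*r^5 - r^4 + 5*r^3 + 7*r^2 - 2*r + 4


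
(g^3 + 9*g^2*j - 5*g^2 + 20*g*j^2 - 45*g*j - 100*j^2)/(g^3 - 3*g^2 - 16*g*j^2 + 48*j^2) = (g^2 + 5*g*j - 5*g - 25*j)/(g^2 - 4*g*j - 3*g + 12*j)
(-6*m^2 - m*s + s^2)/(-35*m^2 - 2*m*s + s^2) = (6*m^2 + m*s - s^2)/(35*m^2 + 2*m*s - s^2)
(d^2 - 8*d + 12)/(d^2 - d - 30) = (d - 2)/(d + 5)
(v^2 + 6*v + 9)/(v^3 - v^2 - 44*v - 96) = (v + 3)/(v^2 - 4*v - 32)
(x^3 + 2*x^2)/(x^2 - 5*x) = x*(x + 2)/(x - 5)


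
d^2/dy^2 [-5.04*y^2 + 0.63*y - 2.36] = -10.0800000000000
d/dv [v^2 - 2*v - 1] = 2*v - 2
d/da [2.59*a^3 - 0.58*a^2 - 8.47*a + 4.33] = 7.77*a^2 - 1.16*a - 8.47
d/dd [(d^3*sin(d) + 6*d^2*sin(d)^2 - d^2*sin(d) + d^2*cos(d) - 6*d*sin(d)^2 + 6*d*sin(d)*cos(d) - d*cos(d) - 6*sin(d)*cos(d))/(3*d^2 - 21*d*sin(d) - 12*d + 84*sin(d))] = (d^5*cos(d) + 6*d^4*sin(2*d) - 5*d^4*cos(d) - 3*d^3*sin(d) - 30*d^3*sin(2*d) - 13*d^3*cos(d)/2 + 13*d^3*cos(2*d) + 21*d^3*cos(3*d)/2 + 35*d^2*sin(2*d)/2 + 99*d^2*cos(d)/2 - 133*d^2*cos(2*d)/2 - 105*d^2*cos(3*d)/2 + 3*d^2/2 + 189*d*sin(d)/2 + 34*d*sin(2*d) - 63*d*sin(3*d)/2 - 42*d*cos(d) + 52*d*cos(2*d) + 42*d*cos(3*d) - 26*sin(2*d) + 63*cos(d)/2 - 63*cos(3*d)/2)/(3*(d - 4)^2*(d - 7*sin(d))^2)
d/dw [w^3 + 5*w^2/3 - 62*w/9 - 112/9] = 3*w^2 + 10*w/3 - 62/9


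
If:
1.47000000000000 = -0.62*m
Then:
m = -2.37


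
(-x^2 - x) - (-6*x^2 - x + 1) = 5*x^2 - 1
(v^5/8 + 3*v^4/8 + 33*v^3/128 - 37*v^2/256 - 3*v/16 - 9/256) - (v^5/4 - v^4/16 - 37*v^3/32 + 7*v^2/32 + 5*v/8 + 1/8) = -v^5/8 + 7*v^4/16 + 181*v^3/128 - 93*v^2/256 - 13*v/16 - 41/256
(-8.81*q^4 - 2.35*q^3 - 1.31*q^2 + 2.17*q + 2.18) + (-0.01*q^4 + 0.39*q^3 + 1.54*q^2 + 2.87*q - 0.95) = -8.82*q^4 - 1.96*q^3 + 0.23*q^2 + 5.04*q + 1.23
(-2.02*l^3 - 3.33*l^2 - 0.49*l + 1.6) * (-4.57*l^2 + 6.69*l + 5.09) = 9.2314*l^5 + 1.7043*l^4 - 30.3202*l^3 - 27.5398*l^2 + 8.2099*l + 8.144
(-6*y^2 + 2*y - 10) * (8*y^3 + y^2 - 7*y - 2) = -48*y^5 + 10*y^4 - 36*y^3 - 12*y^2 + 66*y + 20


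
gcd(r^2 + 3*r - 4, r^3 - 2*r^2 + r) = r - 1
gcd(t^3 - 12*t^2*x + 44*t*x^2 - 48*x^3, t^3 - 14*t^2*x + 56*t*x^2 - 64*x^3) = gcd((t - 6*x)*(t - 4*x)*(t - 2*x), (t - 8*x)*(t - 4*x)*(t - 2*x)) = t^2 - 6*t*x + 8*x^2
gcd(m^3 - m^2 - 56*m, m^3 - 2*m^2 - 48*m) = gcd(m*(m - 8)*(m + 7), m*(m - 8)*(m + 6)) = m^2 - 8*m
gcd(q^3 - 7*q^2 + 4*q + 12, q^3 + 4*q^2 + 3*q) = q + 1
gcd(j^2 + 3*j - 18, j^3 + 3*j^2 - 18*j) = j^2 + 3*j - 18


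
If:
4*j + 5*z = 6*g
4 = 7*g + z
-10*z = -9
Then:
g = 31/70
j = -129/280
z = 9/10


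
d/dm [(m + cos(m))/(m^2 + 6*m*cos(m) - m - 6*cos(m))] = (5*m^2*sin(m) - m^2 - 5*m*sin(m) - 2*m*cos(m) - 6*cos(m)^2 - 5*cos(m))/((m - 1)^2*(m + 6*cos(m))^2)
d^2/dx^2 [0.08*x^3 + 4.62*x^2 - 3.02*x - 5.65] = 0.48*x + 9.24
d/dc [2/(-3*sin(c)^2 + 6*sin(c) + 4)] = 12*(sin(c) - 1)*cos(c)/(-3*sin(c)^2 + 6*sin(c) + 4)^2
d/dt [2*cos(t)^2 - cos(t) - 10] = (1 - 4*cos(t))*sin(t)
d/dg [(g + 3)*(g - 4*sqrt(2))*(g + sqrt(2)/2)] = 3*g^2 - 7*sqrt(2)*g + 6*g - 21*sqrt(2)/2 - 4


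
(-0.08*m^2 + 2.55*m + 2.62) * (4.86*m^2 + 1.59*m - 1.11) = -0.3888*m^4 + 12.2658*m^3 + 16.8765*m^2 + 1.3353*m - 2.9082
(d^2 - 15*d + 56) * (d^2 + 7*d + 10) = d^4 - 8*d^3 - 39*d^2 + 242*d + 560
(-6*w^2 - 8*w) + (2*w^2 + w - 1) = -4*w^2 - 7*w - 1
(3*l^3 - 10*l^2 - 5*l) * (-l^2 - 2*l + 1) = -3*l^5 + 4*l^4 + 28*l^3 - 5*l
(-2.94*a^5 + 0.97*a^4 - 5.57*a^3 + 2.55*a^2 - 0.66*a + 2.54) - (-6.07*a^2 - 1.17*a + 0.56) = -2.94*a^5 + 0.97*a^4 - 5.57*a^3 + 8.62*a^2 + 0.51*a + 1.98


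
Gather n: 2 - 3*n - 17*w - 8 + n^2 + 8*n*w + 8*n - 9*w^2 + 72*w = n^2 + n*(8*w + 5) - 9*w^2 + 55*w - 6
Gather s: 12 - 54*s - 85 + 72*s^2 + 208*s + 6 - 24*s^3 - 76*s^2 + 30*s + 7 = -24*s^3 - 4*s^2 + 184*s - 60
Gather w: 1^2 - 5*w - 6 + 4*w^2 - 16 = 4*w^2 - 5*w - 21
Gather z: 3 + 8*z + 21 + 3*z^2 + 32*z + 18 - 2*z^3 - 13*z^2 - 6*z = -2*z^3 - 10*z^2 + 34*z + 42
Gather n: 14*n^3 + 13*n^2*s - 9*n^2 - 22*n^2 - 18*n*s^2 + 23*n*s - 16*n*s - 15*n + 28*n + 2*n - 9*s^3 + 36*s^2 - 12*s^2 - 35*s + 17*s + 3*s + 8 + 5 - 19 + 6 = 14*n^3 + n^2*(13*s - 31) + n*(-18*s^2 + 7*s + 15) - 9*s^3 + 24*s^2 - 15*s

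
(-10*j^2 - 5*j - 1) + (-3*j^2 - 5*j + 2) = -13*j^2 - 10*j + 1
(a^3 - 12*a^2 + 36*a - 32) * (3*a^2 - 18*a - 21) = 3*a^5 - 54*a^4 + 303*a^3 - 492*a^2 - 180*a + 672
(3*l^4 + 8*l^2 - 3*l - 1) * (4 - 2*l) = -6*l^5 + 12*l^4 - 16*l^3 + 38*l^2 - 10*l - 4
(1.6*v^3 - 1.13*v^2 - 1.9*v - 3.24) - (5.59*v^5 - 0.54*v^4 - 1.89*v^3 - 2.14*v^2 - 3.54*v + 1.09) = -5.59*v^5 + 0.54*v^4 + 3.49*v^3 + 1.01*v^2 + 1.64*v - 4.33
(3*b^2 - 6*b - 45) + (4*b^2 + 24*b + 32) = 7*b^2 + 18*b - 13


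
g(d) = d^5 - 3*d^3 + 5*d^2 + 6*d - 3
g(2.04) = 39.91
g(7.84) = 28525.37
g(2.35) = 71.45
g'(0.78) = 10.18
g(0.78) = 3.59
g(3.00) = 222.00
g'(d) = 5*d^4 - 9*d^2 + 10*d + 6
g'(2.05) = 76.98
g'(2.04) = 75.54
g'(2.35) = 132.29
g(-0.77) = -3.56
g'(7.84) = 18421.31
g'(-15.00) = 250956.00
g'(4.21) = 1459.30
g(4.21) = 1209.57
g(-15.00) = -748218.00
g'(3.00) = 360.00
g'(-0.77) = -5.28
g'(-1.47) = -4.80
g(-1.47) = 1.65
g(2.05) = 40.67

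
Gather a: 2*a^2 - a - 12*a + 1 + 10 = 2*a^2 - 13*a + 11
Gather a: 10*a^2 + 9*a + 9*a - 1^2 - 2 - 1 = 10*a^2 + 18*a - 4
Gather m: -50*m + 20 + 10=30 - 50*m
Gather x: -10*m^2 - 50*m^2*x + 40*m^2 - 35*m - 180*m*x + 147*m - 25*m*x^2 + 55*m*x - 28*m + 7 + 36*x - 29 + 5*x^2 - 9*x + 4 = 30*m^2 + 84*m + x^2*(5 - 25*m) + x*(-50*m^2 - 125*m + 27) - 18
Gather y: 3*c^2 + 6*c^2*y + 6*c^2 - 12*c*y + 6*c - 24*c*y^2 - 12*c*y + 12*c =9*c^2 - 24*c*y^2 + 18*c + y*(6*c^2 - 24*c)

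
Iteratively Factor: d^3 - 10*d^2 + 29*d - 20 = (d - 1)*(d^2 - 9*d + 20) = (d - 4)*(d - 1)*(d - 5)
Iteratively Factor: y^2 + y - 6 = (y + 3)*(y - 2)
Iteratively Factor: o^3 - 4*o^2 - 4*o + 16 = (o - 2)*(o^2 - 2*o - 8) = (o - 2)*(o + 2)*(o - 4)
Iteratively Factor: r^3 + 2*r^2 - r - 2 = (r + 1)*(r^2 + r - 2) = (r - 1)*(r + 1)*(r + 2)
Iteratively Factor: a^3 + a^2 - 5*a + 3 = (a + 3)*(a^2 - 2*a + 1) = (a - 1)*(a + 3)*(a - 1)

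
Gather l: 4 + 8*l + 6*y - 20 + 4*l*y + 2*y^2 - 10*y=l*(4*y + 8) + 2*y^2 - 4*y - 16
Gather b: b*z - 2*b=b*(z - 2)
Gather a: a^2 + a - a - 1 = a^2 - 1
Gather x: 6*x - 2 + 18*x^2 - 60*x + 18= 18*x^2 - 54*x + 16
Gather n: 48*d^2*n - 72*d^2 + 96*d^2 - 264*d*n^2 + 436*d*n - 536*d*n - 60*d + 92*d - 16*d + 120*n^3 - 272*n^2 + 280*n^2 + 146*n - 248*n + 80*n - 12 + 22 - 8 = 24*d^2 + 16*d + 120*n^3 + n^2*(8 - 264*d) + n*(48*d^2 - 100*d - 22) + 2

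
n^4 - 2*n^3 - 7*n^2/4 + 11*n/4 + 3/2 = (n - 2)*(n - 3/2)*(n + 1/2)*(n + 1)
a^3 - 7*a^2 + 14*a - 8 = (a - 4)*(a - 2)*(a - 1)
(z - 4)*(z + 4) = z^2 - 16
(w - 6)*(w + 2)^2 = w^3 - 2*w^2 - 20*w - 24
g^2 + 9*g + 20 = (g + 4)*(g + 5)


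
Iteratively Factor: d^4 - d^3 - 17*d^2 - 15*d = (d)*(d^3 - d^2 - 17*d - 15) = d*(d + 1)*(d^2 - 2*d - 15) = d*(d + 1)*(d + 3)*(d - 5)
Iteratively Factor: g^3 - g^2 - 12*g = (g + 3)*(g^2 - 4*g) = g*(g + 3)*(g - 4)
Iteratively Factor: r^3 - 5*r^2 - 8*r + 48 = (r + 3)*(r^2 - 8*r + 16) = (r - 4)*(r + 3)*(r - 4)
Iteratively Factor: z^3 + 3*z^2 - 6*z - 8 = (z + 1)*(z^2 + 2*z - 8) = (z - 2)*(z + 1)*(z + 4)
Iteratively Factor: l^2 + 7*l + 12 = (l + 4)*(l + 3)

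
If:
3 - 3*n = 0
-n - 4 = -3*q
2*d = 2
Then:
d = 1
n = 1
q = 5/3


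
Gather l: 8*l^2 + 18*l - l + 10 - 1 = 8*l^2 + 17*l + 9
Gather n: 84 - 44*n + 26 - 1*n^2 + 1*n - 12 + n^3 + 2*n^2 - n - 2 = n^3 + n^2 - 44*n + 96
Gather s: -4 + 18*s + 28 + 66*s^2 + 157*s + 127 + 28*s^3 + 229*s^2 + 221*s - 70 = 28*s^3 + 295*s^2 + 396*s + 81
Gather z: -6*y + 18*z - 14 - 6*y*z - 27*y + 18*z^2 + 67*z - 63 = -33*y + 18*z^2 + z*(85 - 6*y) - 77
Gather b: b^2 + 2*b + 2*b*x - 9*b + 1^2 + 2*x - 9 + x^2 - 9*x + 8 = b^2 + b*(2*x - 7) + x^2 - 7*x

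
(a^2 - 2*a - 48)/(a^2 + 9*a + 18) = (a - 8)/(a + 3)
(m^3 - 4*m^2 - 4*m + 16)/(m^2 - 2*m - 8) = m - 2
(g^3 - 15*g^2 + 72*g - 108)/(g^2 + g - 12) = (g^2 - 12*g + 36)/(g + 4)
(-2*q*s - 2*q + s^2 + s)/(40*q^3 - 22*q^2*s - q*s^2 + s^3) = (-s - 1)/(20*q^2 - q*s - s^2)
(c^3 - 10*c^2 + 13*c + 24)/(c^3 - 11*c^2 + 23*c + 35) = (c^2 - 11*c + 24)/(c^2 - 12*c + 35)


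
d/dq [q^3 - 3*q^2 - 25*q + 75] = 3*q^2 - 6*q - 25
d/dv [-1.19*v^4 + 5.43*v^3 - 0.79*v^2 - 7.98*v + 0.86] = -4.76*v^3 + 16.29*v^2 - 1.58*v - 7.98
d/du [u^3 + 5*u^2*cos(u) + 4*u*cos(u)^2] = -5*u^2*sin(u) + 3*u^2 - 4*u*sin(2*u) + 10*u*cos(u) + 4*cos(u)^2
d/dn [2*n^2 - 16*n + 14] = 4*n - 16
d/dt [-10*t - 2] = -10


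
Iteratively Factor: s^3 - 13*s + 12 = (s - 3)*(s^2 + 3*s - 4) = (s - 3)*(s - 1)*(s + 4)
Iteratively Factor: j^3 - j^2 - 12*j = (j)*(j^2 - j - 12) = j*(j - 4)*(j + 3)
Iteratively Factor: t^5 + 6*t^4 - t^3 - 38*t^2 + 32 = (t + 1)*(t^4 + 5*t^3 - 6*t^2 - 32*t + 32) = (t + 1)*(t + 4)*(t^3 + t^2 - 10*t + 8) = (t - 2)*(t + 1)*(t + 4)*(t^2 + 3*t - 4) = (t - 2)*(t - 1)*(t + 1)*(t + 4)*(t + 4)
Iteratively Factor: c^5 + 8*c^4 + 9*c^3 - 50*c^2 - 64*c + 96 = (c - 1)*(c^4 + 9*c^3 + 18*c^2 - 32*c - 96) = (c - 2)*(c - 1)*(c^3 + 11*c^2 + 40*c + 48) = (c - 2)*(c - 1)*(c + 4)*(c^2 + 7*c + 12) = (c - 2)*(c - 1)*(c + 4)^2*(c + 3)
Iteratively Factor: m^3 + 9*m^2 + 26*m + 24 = (m + 3)*(m^2 + 6*m + 8) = (m + 3)*(m + 4)*(m + 2)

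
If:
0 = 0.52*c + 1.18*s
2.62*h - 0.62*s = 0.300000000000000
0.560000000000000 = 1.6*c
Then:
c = 0.35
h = 0.08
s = -0.15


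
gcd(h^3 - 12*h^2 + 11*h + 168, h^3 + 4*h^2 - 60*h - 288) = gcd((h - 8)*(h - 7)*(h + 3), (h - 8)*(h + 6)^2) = h - 8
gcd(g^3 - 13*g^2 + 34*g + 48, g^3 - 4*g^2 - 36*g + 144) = g - 6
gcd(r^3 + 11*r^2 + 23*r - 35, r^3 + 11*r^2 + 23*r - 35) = r^3 + 11*r^2 + 23*r - 35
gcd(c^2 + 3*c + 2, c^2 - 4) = c + 2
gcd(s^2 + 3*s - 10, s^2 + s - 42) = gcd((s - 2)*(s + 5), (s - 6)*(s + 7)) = 1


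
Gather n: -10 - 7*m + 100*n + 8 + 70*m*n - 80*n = -7*m + n*(70*m + 20) - 2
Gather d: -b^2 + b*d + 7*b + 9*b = -b^2 + b*d + 16*b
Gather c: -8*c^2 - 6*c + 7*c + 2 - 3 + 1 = -8*c^2 + c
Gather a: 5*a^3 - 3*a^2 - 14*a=5*a^3 - 3*a^2 - 14*a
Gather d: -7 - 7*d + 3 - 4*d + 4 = -11*d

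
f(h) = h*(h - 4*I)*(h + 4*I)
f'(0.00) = 16.00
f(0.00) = 0.00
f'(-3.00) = 43.00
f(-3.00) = -75.00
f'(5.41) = 103.80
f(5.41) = 244.90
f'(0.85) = 18.17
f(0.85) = 14.21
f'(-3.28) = 48.28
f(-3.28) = -87.77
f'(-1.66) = 24.27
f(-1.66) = -31.13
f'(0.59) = 17.04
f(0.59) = 9.65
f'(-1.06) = 19.37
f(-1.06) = -18.15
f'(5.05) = 92.51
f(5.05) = 209.59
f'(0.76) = 17.73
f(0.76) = 12.60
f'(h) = h*(h - 4*I) + h*(h + 4*I) + (h - 4*I)*(h + 4*I) = 3*h^2 + 16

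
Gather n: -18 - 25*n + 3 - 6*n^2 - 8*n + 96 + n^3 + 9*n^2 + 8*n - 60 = n^3 + 3*n^2 - 25*n + 21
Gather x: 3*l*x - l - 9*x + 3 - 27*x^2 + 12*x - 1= -l - 27*x^2 + x*(3*l + 3) + 2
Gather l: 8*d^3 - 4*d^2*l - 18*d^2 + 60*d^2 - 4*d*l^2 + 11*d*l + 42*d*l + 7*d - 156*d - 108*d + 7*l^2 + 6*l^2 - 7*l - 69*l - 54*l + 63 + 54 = 8*d^3 + 42*d^2 - 257*d + l^2*(13 - 4*d) + l*(-4*d^2 + 53*d - 130) + 117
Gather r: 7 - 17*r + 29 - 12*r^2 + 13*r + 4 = -12*r^2 - 4*r + 40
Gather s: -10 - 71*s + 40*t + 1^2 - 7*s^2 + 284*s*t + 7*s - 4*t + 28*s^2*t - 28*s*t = s^2*(28*t - 7) + s*(256*t - 64) + 36*t - 9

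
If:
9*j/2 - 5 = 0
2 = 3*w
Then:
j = 10/9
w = 2/3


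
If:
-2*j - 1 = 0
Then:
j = -1/2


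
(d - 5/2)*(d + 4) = d^2 + 3*d/2 - 10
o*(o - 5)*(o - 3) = o^3 - 8*o^2 + 15*o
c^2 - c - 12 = (c - 4)*(c + 3)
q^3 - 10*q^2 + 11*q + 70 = (q - 7)*(q - 5)*(q + 2)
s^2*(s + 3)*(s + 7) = s^4 + 10*s^3 + 21*s^2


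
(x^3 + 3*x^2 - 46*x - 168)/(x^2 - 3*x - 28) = x + 6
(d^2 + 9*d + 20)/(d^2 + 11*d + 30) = (d + 4)/(d + 6)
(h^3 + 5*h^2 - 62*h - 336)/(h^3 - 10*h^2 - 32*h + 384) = (h + 7)/(h - 8)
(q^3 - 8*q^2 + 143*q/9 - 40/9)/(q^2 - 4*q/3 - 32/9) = (3*q^2 - 16*q + 5)/(3*q + 4)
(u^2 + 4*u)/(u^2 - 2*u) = (u + 4)/(u - 2)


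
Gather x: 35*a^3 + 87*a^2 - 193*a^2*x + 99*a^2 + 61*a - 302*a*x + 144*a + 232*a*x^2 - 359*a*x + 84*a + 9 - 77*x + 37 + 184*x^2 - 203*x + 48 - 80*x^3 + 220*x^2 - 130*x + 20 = 35*a^3 + 186*a^2 + 289*a - 80*x^3 + x^2*(232*a + 404) + x*(-193*a^2 - 661*a - 410) + 114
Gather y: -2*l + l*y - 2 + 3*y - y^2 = -2*l - y^2 + y*(l + 3) - 2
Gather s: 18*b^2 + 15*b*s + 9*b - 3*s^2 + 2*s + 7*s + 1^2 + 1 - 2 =18*b^2 + 9*b - 3*s^2 + s*(15*b + 9)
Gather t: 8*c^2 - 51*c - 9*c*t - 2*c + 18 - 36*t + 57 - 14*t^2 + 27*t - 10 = 8*c^2 - 53*c - 14*t^2 + t*(-9*c - 9) + 65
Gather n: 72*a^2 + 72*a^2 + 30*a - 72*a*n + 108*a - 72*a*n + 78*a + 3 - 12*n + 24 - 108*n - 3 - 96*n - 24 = 144*a^2 + 216*a + n*(-144*a - 216)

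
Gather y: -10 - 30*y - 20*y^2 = -20*y^2 - 30*y - 10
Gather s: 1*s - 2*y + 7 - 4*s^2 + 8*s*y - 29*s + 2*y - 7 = -4*s^2 + s*(8*y - 28)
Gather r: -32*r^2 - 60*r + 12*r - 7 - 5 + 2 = -32*r^2 - 48*r - 10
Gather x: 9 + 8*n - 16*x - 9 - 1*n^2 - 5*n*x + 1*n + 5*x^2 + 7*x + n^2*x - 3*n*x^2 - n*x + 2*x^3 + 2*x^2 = -n^2 + 9*n + 2*x^3 + x^2*(7 - 3*n) + x*(n^2 - 6*n - 9)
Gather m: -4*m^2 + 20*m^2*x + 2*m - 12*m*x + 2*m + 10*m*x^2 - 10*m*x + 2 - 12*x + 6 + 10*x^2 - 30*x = m^2*(20*x - 4) + m*(10*x^2 - 22*x + 4) + 10*x^2 - 42*x + 8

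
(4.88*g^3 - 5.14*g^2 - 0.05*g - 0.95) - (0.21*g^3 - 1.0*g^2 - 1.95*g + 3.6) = 4.67*g^3 - 4.14*g^2 + 1.9*g - 4.55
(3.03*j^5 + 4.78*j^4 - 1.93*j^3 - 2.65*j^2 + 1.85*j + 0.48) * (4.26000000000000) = 12.9078*j^5 + 20.3628*j^4 - 8.2218*j^3 - 11.289*j^2 + 7.881*j + 2.0448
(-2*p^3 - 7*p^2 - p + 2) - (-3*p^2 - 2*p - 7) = -2*p^3 - 4*p^2 + p + 9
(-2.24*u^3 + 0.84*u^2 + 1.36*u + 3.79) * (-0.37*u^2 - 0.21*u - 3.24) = 0.8288*u^5 + 0.1596*u^4 + 6.578*u^3 - 4.4095*u^2 - 5.2023*u - 12.2796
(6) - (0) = 6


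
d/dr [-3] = 0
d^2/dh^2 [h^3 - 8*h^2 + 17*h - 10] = 6*h - 16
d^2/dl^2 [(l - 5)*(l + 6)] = 2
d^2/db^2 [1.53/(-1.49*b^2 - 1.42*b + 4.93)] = (6.793506*b^2 + 6.474348*b - 1.53*(2.98*b + 1.42)*(5.96*b + 2.84) - 22.477842)/(1.49*b^2 + 1.42*b - 4.93)^3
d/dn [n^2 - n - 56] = 2*n - 1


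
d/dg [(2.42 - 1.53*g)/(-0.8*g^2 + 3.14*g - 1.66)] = (-1.224*g^2 + 3.872*g - 5.059)/(0.64*g^4 - 5.024*g^3 + 12.5156*g^2 - 10.4248*g + 2.7556)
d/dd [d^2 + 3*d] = 2*d + 3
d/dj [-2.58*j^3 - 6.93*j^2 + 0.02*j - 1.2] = -7.74*j^2 - 13.86*j + 0.02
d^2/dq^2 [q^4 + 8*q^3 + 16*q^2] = 12*q^2 + 48*q + 32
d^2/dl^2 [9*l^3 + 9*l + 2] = 54*l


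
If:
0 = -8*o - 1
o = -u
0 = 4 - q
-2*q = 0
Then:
No Solution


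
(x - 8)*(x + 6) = x^2 - 2*x - 48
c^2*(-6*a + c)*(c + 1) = -6*a*c^3 - 6*a*c^2 + c^4 + c^3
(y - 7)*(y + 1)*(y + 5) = y^3 - y^2 - 37*y - 35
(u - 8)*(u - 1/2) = u^2 - 17*u/2 + 4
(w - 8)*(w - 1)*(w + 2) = w^3 - 7*w^2 - 10*w + 16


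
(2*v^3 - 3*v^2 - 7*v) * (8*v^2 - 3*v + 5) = 16*v^5 - 30*v^4 - 37*v^3 + 6*v^2 - 35*v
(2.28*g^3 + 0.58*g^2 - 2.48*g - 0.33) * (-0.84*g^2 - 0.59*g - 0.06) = -1.9152*g^5 - 1.8324*g^4 + 1.6042*g^3 + 1.7056*g^2 + 0.3435*g + 0.0198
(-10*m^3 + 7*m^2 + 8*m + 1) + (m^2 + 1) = -10*m^3 + 8*m^2 + 8*m + 2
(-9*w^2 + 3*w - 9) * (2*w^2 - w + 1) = -18*w^4 + 15*w^3 - 30*w^2 + 12*w - 9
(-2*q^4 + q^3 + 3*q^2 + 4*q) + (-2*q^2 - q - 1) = -2*q^4 + q^3 + q^2 + 3*q - 1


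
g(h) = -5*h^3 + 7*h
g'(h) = 7 - 15*h^2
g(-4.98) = 582.67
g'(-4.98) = -365.01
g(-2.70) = 79.52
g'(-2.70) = -102.35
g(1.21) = -0.39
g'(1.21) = -14.96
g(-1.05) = -1.56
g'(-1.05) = -9.54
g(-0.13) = -0.90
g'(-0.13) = 6.75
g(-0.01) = -0.07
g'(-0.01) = 7.00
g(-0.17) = -1.17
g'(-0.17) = 6.57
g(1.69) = -12.30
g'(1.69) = -35.84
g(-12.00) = 8556.00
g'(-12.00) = -2153.00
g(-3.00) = 114.00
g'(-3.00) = -128.00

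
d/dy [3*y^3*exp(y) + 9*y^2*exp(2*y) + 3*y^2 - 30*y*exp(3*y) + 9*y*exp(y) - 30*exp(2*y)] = 3*y^3*exp(y) + 18*y^2*exp(2*y) + 9*y^2*exp(y) - 90*y*exp(3*y) + 18*y*exp(2*y) + 9*y*exp(y) + 6*y - 30*exp(3*y) - 60*exp(2*y) + 9*exp(y)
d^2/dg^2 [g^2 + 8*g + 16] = 2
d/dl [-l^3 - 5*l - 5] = -3*l^2 - 5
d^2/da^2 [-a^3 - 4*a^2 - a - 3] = -6*a - 8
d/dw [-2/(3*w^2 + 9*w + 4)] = 6*(2*w + 3)/(3*w^2 + 9*w + 4)^2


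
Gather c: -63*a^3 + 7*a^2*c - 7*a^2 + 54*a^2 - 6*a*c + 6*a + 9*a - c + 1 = -63*a^3 + 47*a^2 + 15*a + c*(7*a^2 - 6*a - 1) + 1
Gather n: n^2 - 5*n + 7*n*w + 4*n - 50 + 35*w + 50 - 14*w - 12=n^2 + n*(7*w - 1) + 21*w - 12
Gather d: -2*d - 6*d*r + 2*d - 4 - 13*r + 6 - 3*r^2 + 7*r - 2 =-6*d*r - 3*r^2 - 6*r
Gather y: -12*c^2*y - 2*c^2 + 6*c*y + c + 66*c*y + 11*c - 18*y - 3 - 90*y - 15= -2*c^2 + 12*c + y*(-12*c^2 + 72*c - 108) - 18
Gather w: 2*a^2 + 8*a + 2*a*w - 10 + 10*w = 2*a^2 + 8*a + w*(2*a + 10) - 10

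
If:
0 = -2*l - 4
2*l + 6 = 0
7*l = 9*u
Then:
No Solution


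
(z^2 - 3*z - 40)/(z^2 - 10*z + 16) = (z + 5)/(z - 2)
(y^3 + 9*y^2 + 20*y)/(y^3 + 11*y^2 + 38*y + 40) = y/(y + 2)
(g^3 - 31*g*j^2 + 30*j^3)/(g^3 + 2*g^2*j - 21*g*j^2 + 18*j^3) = (g - 5*j)/(g - 3*j)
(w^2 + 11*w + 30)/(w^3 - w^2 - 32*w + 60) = (w + 5)/(w^2 - 7*w + 10)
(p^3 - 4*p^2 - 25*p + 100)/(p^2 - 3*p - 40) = (p^2 - 9*p + 20)/(p - 8)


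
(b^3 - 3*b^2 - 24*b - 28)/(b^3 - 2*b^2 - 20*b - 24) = (b - 7)/(b - 6)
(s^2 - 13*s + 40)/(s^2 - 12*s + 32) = (s - 5)/(s - 4)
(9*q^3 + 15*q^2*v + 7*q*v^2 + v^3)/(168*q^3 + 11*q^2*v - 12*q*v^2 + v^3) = (3*q^2 + 4*q*v + v^2)/(56*q^2 - 15*q*v + v^2)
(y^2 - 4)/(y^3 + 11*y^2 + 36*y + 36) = (y - 2)/(y^2 + 9*y + 18)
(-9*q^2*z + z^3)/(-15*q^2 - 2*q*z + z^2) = z*(-3*q + z)/(-5*q + z)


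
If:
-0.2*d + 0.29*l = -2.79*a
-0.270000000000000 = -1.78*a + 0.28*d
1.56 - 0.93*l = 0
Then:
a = -0.45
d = -3.81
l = 1.68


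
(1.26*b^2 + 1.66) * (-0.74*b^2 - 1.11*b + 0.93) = -0.9324*b^4 - 1.3986*b^3 - 0.0565999999999998*b^2 - 1.8426*b + 1.5438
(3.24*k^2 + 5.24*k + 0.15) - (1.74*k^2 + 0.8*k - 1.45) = 1.5*k^2 + 4.44*k + 1.6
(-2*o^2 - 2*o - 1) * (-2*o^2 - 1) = 4*o^4 + 4*o^3 + 4*o^2 + 2*o + 1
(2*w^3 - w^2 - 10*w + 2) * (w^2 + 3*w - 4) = 2*w^5 + 5*w^4 - 21*w^3 - 24*w^2 + 46*w - 8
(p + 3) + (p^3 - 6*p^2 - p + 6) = p^3 - 6*p^2 + 9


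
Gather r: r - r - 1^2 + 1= 0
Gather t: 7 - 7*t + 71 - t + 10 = 88 - 8*t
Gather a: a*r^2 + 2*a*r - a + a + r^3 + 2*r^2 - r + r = a*(r^2 + 2*r) + r^3 + 2*r^2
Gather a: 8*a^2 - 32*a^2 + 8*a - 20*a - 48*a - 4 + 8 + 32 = -24*a^2 - 60*a + 36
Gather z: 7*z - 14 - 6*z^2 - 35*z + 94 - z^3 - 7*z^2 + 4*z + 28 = -z^3 - 13*z^2 - 24*z + 108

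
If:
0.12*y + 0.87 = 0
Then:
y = -7.25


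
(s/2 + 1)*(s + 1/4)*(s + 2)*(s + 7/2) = s^4/2 + 31*s^3/8 + 159*s^2/16 + 37*s/4 + 7/4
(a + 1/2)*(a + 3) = a^2 + 7*a/2 + 3/2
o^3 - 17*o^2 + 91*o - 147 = (o - 7)^2*(o - 3)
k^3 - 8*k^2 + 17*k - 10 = (k - 5)*(k - 2)*(k - 1)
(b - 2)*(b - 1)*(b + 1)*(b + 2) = b^4 - 5*b^2 + 4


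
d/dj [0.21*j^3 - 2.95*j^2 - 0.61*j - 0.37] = 0.63*j^2 - 5.9*j - 0.61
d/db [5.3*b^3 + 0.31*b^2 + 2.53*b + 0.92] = 15.9*b^2 + 0.62*b + 2.53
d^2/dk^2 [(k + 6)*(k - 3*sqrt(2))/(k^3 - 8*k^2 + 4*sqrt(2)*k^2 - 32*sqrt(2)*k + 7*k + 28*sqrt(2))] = 2*(k^6 - 9*sqrt(2)*k^5 + 18*k^5 - 237*k^4 + 132*sqrt(2)*k^4 - 114*k^3 + 213*sqrt(2)*k^3 - 5898*sqrt(2)*k^2 + 10704*k^2 - 35712*k + 22896*sqrt(2)*k - 40266*sqrt(2) + 21560)/(k^9 - 24*k^8 + 12*sqrt(2)*k^8 - 288*sqrt(2)*k^7 + 309*k^7 - 3152*k^6 + 2684*sqrt(2)*k^6 - 13248*sqrt(2)*k^5 + 21939*k^5 - 82584*k^4 + 45156*sqrt(2)*k^4 - 122656*sqrt(2)*k^3 + 143479*k^3 - 112896*k^2 + 194964*sqrt(2)*k^2 - 150528*sqrt(2)*k + 32928*k + 43904*sqrt(2))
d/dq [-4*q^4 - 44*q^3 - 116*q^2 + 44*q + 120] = -16*q^3 - 132*q^2 - 232*q + 44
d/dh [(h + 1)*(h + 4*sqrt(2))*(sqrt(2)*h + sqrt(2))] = sqrt(2)*(h + 1)*(3*h + 1 + 8*sqrt(2))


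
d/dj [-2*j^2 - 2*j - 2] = -4*j - 2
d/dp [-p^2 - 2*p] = -2*p - 2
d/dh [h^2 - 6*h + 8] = 2*h - 6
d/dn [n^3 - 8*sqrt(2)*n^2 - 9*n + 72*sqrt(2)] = 3*n^2 - 16*sqrt(2)*n - 9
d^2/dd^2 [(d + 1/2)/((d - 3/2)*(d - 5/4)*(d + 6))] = 8*(384*d^5 + 1632*d^4 + 4888*d^3 - 9420*d^2 - 25326*d + 32409)/(512*d^9 + 4992*d^8 - 6240*d^7 - 111160*d^6 + 203580*d^5 + 744822*d^4 - 3049893*d^3 + 4327830*d^2 - 2843100*d + 729000)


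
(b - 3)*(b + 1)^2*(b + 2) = b^4 + b^3 - 7*b^2 - 13*b - 6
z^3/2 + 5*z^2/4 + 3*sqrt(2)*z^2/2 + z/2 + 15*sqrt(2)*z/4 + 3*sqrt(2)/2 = (z/2 + 1)*(z + 1/2)*(z + 3*sqrt(2))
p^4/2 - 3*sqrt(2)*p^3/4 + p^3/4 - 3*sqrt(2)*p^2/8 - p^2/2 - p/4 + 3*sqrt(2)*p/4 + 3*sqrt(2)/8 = (p/2 + 1/2)*(p - 1)*(p + 1/2)*(p - 3*sqrt(2)/2)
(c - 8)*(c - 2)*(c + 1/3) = c^3 - 29*c^2/3 + 38*c/3 + 16/3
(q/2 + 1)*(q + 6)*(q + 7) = q^3/2 + 15*q^2/2 + 34*q + 42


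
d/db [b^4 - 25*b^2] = 4*b^3 - 50*b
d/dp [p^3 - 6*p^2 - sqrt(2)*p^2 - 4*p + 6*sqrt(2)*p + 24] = 3*p^2 - 12*p - 2*sqrt(2)*p - 4 + 6*sqrt(2)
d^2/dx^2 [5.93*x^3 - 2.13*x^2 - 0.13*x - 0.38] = 35.58*x - 4.26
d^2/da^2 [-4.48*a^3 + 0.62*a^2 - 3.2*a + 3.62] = 1.24 - 26.88*a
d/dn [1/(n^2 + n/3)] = 3*(-6*n - 1)/(n^2*(3*n + 1)^2)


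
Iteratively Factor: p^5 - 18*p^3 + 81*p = (p + 3)*(p^4 - 3*p^3 - 9*p^2 + 27*p) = p*(p + 3)*(p^3 - 3*p^2 - 9*p + 27) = p*(p - 3)*(p + 3)*(p^2 - 9) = p*(p - 3)^2*(p + 3)*(p + 3)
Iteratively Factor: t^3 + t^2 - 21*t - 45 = (t + 3)*(t^2 - 2*t - 15) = (t - 5)*(t + 3)*(t + 3)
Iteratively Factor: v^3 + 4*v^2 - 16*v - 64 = (v + 4)*(v^2 - 16) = (v + 4)^2*(v - 4)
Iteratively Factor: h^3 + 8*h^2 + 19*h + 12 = (h + 1)*(h^2 + 7*h + 12) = (h + 1)*(h + 4)*(h + 3)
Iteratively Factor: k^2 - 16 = (k + 4)*(k - 4)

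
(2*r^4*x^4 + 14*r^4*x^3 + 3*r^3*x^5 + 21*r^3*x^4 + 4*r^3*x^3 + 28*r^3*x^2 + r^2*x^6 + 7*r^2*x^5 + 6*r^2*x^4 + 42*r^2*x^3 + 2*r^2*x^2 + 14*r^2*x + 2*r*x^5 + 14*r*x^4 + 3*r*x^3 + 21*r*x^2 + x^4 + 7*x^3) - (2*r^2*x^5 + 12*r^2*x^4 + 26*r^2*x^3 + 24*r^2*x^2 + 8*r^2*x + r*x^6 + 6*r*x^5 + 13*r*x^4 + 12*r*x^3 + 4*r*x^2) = 2*r^4*x^4 + 14*r^4*x^3 + 3*r^3*x^5 + 21*r^3*x^4 + 4*r^3*x^3 + 28*r^3*x^2 + r^2*x^6 + 5*r^2*x^5 - 6*r^2*x^4 + 16*r^2*x^3 - 22*r^2*x^2 + 6*r^2*x - r*x^6 - 4*r*x^5 + r*x^4 - 9*r*x^3 + 17*r*x^2 + x^4 + 7*x^3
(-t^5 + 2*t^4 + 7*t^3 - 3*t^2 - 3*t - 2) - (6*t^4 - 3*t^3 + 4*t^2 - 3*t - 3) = -t^5 - 4*t^4 + 10*t^3 - 7*t^2 + 1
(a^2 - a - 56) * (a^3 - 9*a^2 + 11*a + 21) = a^5 - 10*a^4 - 36*a^3 + 514*a^2 - 637*a - 1176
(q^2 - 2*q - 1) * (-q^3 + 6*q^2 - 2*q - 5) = -q^5 + 8*q^4 - 13*q^3 - 7*q^2 + 12*q + 5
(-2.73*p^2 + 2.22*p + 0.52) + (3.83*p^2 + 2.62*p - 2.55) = 1.1*p^2 + 4.84*p - 2.03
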